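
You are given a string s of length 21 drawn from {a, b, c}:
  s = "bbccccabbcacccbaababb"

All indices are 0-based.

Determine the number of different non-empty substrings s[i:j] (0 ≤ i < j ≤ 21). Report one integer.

rank→(start, suffix):
  0 → (15, 'aababb')
  1 → (16, 'ababb')
  2 → (18, 'abb')
  3 → (6, 'abbcacccbaababb')
  4 → (10, 'acccbaababb')
  5 → (20, 'b')
  6 → (14, 'baababb')
  7 → (17, 'babb')
  8 → (19, 'bb')
  9 → (7, 'bbcacccbaababb')
  10 → (0, 'bbccccabbcacccbaababb')
  11 → (8, 'bcacccbaababb')
  12 → (1, 'bccccabbcacccbaababb')
  13 → (5, 'cabbcacccbaababb')
  14 → (9, 'cacccbaababb')
  15 → (13, 'cbaababb')
  16 → (4, 'ccabbcacccbaababb')
  17 → (12, 'ccbaababb')
  18 → (3, 'cccabbcacccbaababb')
  19 → (11, 'cccbaababb')
  20 → (2, 'ccccabbcacccbaababb')

SA = [15, 16, 18, 6, 10, 20, 14, 17, 19, 7, 0, 8, 1, 5, 9, 13, 4, 12, 3, 11, 2]
i: (SA[i-1],SA[i]) lcp shared
  1: (15,16) 1 'a'
  2: (16,18) 2 'ab'
  3: (18,6) 3 'abb'
  4: (6,10) 1 'a'
  5: (10,20) 0 ''
  6: (20,14) 1 'b'
  7: (14,17) 2 'ba'
  8: (17,19) 1 'b'
  9: (19,7) 2 'bb'
  10: (7,0) 3 'bbc'
  11: (0,8) 1 'b'
  12: (8,1) 2 'bc'
  13: (1,5) 0 ''
  14: (5,9) 2 'ca'
  15: (9,13) 1 'c'
  16: (13,4) 1 'c'
  17: (4,12) 2 'cc'
  18: (12,3) 2 'cc'
  19: (3,11) 3 'ccc'
  20: (11,2) 3 'ccc'

n(n+1)/2 = 21·22/2 = 231
Σ LCP = 0 + 1 + 2 + 3 + 1 + 0 + 1 + 2 + 1 + 2 + 3 + 1 + 2 + 0 + 2 + 1 + 1 + 2 + 2 + 3 + 3 = 33
distinct = 231 − 33 = 198

198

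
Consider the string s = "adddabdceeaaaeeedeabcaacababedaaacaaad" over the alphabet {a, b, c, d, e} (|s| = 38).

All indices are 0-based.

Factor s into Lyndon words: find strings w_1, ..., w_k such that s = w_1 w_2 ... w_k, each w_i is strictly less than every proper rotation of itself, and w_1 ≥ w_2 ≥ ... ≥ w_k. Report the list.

emit factor 1: 'addd' (i=0, period=4)
emit factor 2: 'abdcee' (i=4, period=6)
emit factor 3: 'aaaeeedeabcaacababed' (i=10, period=20)
emit factor 4: 'aaacaaad' (i=30, period=8)

["addd", "abdcee", "aaaeeedeabcaacababed", "aaacaaad"]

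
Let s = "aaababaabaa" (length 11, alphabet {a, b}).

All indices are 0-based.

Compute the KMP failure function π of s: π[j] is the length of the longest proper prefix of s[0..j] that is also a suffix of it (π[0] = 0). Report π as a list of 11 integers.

π[0] = 0
j=1 s[j]='a': π[1]=1 (border 'a')
j=2 s[j]='a': π[2]=2 (border 'aa')
j=3 s[j]='b': k: 2→1→0; π[3]=0 (border '')
j=4 s[j]='a': π[4]=1 (border 'a')
j=5 s[j]='b': k: 1→0; π[5]=0 (border '')
j=6 s[j]='a': π[6]=1 (border 'a')
j=7 s[j]='a': π[7]=2 (border 'aa')
j=8 s[j]='b': k: 2→1→0; π[8]=0 (border '')
j=9 s[j]='a': π[9]=1 (border 'a')
j=10 s[j]='a': π[10]=2 (border 'aa')

[0, 1, 2, 0, 1, 0, 1, 2, 0, 1, 2]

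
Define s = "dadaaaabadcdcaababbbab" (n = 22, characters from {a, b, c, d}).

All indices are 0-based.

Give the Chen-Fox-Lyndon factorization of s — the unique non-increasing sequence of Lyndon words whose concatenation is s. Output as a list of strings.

["d", "ad", "aaaabadcdcaababbbab"]

emit factor 1: 'd' (i=0, period=1)
emit factor 2: 'ad' (i=1, period=2)
emit factor 3: 'aaaabadcdcaababbbab' (i=3, period=19)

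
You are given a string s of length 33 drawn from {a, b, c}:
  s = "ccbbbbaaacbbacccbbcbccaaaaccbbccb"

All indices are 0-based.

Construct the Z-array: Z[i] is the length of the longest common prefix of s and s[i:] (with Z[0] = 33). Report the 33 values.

Z[0]=33
i=1: outside box; Z[1]=1 scan→box=[1,2)
i=2: outside box; Z[2]=0
i=3: outside box; Z[3]=0
i=4: outside box; Z[4]=0
i=5: outside box; Z[5]=0
i=6: outside box; Z[6]=0
i=7: outside box; Z[7]=0
i=8: outside box; Z[8]=0
i=9: outside box; Z[9]=1 scan→box=[9,10)
i=10: outside box; Z[10]=0
i=11: outside box; Z[11]=0
i=12: outside box; Z[12]=0
i=13: outside box; Z[13]=2 scan→box=[13,15)
i=14: min(r-i=1, Z[1]=1)=1; Z[14]=4 scan→box=[14,18)
i=15: min(r-i=3, Z[1]=1)=1; Z[15]=1
i=16: min(r-i=2, Z[2]=0)=0; Z[16]=0
i=17: min(r-i=1, Z[3]=0)=0; Z[17]=0
i=18: outside box; Z[18]=1 scan→box=[18,19)
i=19: outside box; Z[19]=0
i=20: outside box; Z[20]=2 scan→box=[20,22)
i=21: min(r-i=1, Z[1]=1)=1; Z[21]=1
i=22: outside box; Z[22]=0
i=23: outside box; Z[23]=0
i=24: outside box; Z[24]=0
i=25: outside box; Z[25]=0
i=26: outside box; Z[26]=4 scan→box=[26,30)
i=27: min(r-i=3, Z[1]=1)=1; Z[27]=1
i=28: min(r-i=2, Z[2]=0)=0; Z[28]=0
i=29: min(r-i=1, Z[3]=0)=0; Z[29]=0
i=30: outside box; Z[30]=3 scan→box=[30,33)
i=31: min(r-i=2, Z[1]=1)=1; Z[31]=1
i=32: min(r-i=1, Z[2]=0)=0; Z[32]=0

[33, 1, 0, 0, 0, 0, 0, 0, 0, 1, 0, 0, 0, 2, 4, 1, 0, 0, 1, 0, 2, 1, 0, 0, 0, 0, 4, 1, 0, 0, 3, 1, 0]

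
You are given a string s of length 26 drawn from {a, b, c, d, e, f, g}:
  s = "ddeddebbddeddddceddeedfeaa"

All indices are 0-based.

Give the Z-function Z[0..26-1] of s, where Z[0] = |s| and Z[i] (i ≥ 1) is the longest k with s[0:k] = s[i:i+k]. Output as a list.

Z[0]=26
i=1: outside box; Z[1]=1 scan→box=[1,2)
i=2: outside box; Z[2]=0
i=3: outside box; Z[3]=3 scan→box=[3,6)
i=4: min(r-i=2, Z[1]=1)=1; Z[4]=1
i=5: min(r-i=1, Z[2]=0)=0; Z[5]=0
i=6: outside box; Z[6]=0
i=7: outside box; Z[7]=0
i=8: outside box; Z[8]=5 scan→box=[8,13)
i=9: min(r-i=4, Z[1]=1)=1; Z[9]=1
i=10: min(r-i=3, Z[2]=0)=0; Z[10]=0
i=11: min(r-i=2, Z[3]=3)=2; Z[11]=2
i=12: min(r-i=1, Z[4]=1)=1; Z[12]=2 scan→box=[12,14)
i=13: min(r-i=1, Z[1]=1)=1; Z[13]=2 scan→box=[13,15)
i=14: min(r-i=1, Z[1]=1)=1; Z[14]=1
i=15: outside box; Z[15]=0
i=16: outside box; Z[16]=0
i=17: outside box; Z[17]=3 scan→box=[17,20)
i=18: min(r-i=2, Z[1]=1)=1; Z[18]=1
i=19: min(r-i=1, Z[2]=0)=0; Z[19]=0
i=20: outside box; Z[20]=0
i=21: outside box; Z[21]=1 scan→box=[21,22)
i=22: outside box; Z[22]=0
i=23: outside box; Z[23]=0
i=24: outside box; Z[24]=0
i=25: outside box; Z[25]=0

[26, 1, 0, 3, 1, 0, 0, 0, 5, 1, 0, 2, 2, 2, 1, 0, 0, 3, 1, 0, 0, 1, 0, 0, 0, 0]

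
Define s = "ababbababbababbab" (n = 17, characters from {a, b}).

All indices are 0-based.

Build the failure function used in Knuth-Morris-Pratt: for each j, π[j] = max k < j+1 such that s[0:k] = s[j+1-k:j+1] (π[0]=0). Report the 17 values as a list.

π[0] = 0
j=1 s[j]='b': π[1]=0 (border '')
j=2 s[j]='a': π[2]=1 (border 'a')
j=3 s[j]='b': π[3]=2 (border 'ab')
j=4 s[j]='b': k: 2→0; π[4]=0 (border '')
j=5 s[j]='a': π[5]=1 (border 'a')
j=6 s[j]='b': π[6]=2 (border 'ab')
j=7 s[j]='a': π[7]=3 (border 'aba')
j=8 s[j]='b': π[8]=4 (border 'abab')
j=9 s[j]='b': π[9]=5 (border 'ababb')
j=10 s[j]='a': π[10]=6 (border 'ababba')
j=11 s[j]='b': π[11]=7 (border 'ababbab')
j=12 s[j]='a': π[12]=8 (border 'ababbaba')
j=13 s[j]='b': π[13]=9 (border 'ababbabab')
j=14 s[j]='b': π[14]=10 (border 'ababbababb')
j=15 s[j]='a': π[15]=11 (border 'ababbababba')
j=16 s[j]='b': π[16]=12 (border 'ababbababbab')

[0, 0, 1, 2, 0, 1, 2, 3, 4, 5, 6, 7, 8, 9, 10, 11, 12]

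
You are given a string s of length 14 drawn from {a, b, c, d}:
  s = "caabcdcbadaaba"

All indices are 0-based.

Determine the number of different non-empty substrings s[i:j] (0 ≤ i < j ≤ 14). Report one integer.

91

rank | idx | suffix
   0 |  13 | a
   1 |  10 | aaba
   2 |   1 | aabcdcbadaaba
   3 |  11 | aba
   4 |   2 | abcdcbadaaba
   5 |   8 | adaaba
   6 |  12 | ba
   7 |   7 | badaaba
   8 |   3 | bcdcbadaaba
   9 |   0 | caabcdcbadaaba
  10 |   6 | cbadaaba
  11 |   4 | cdcbadaaba
  12 |   9 | daaba
  13 |   5 | dcbadaaba

SA = [13, 10, 1, 11, 2, 8, 12, 7, 3, 0, 6, 4, 9, 5]
[i] adj suffixes → lcp
  [1] 13/10 → 1 ('a')
  [2] 10/1 → 3 ('aab')
  [3] 1/11 → 1 ('a')
  [4] 11/2 → 2 ('ab')
  [5] 2/8 → 1 ('a')
  [6] 8/12 → 0 ('')
  [7] 12/7 → 2 ('ba')
  [8] 7/3 → 1 ('b')
  [9] 3/0 → 0 ('')
  [10] 0/6 → 1 ('c')
  [11] 6/4 → 1 ('c')
  [12] 4/9 → 0 ('')
  [13] 9/5 → 1 ('d')

n(n+1)/2 = 14·15/2 = 105
Σ LCP = 0 + 1 + 3 + 1 + 2 + 1 + 0 + 2 + 1 + 0 + 1 + 1 + 0 + 1 = 14
distinct = 105 − 14 = 91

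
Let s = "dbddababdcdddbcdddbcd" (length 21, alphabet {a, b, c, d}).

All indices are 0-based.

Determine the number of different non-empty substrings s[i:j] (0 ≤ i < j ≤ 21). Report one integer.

188

rank→(start, suffix):
  0 → (4, 'ababdcdddbcdddbcd')
  1 → (6, 'abdcdddbcdddbcd')
  2 → (5, 'babdcdddbcdddbcd')
  3 → (18, 'bcd')
  4 → (13, 'bcdddbcd')
  5 → (7, 'bdcdddbcdddbcd')
  6 → (1, 'bddababdcdddbcdddbcd')
  7 → (19, 'cd')
  8 → (14, 'cdddbcd')
  9 → (9, 'cdddbcdddbcd')
  10 → (20, 'd')
  11 → (3, 'dababdcdddbcdddbcd')
  12 → (17, 'dbcd')
  13 → (12, 'dbcdddbcd')
  14 → (0, 'dbddababdcdddbcdddbcd')
  15 → (8, 'dcdddbcdddbcd')
  16 → (2, 'ddababdcdddbcdddbcd')
  17 → (16, 'ddbcd')
  18 → (11, 'ddbcdddbcd')
  19 → (15, 'dddbcd')
  20 → (10, 'dddbcdddbcd')

SA = [4, 6, 5, 18, 13, 7, 1, 19, 14, 9, 20, 3, 17, 12, 0, 8, 2, 16, 11, 15, 10]
[i] adj suffixes → lcp
  [1] 4/6 → 2 ('ab')
  [2] 6/5 → 0 ('')
  [3] 5/18 → 1 ('b')
  [4] 18/13 → 3 ('bcd')
  [5] 13/7 → 1 ('b')
  [6] 7/1 → 2 ('bd')
  [7] 1/19 → 0 ('')
  [8] 19/14 → 2 ('cd')
  [9] 14/9 → 7 ('cdddbcd')
  [10] 9/20 → 0 ('')
  [11] 20/3 → 1 ('d')
  [12] 3/17 → 1 ('d')
  [13] 17/12 → 4 ('dbcd')
  [14] 12/0 → 2 ('db')
  [15] 0/8 → 1 ('d')
  [16] 8/2 → 1 ('d')
  [17] 2/16 → 2 ('dd')
  [18] 16/11 → 5 ('ddbcd')
  [19] 11/15 → 2 ('dd')
  [20] 15/10 → 6 ('dddbcd')

n(n+1)/2 = 21·22/2 = 231
Σ LCP = 0 + 2 + 0 + 1 + 3 + 1 + 2 + 0 + 2 + 7 + 0 + 1 + 1 + 4 + 2 + 1 + 1 + 2 + 5 + 2 + 6 = 43
distinct = 231 − 43 = 188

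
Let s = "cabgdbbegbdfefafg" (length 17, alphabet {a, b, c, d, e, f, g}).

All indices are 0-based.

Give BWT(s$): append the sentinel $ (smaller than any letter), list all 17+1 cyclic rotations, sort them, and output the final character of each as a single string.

rank  rotation            last
    0  $cabgdbbegbdfefafg  g
    1  abgdbbegbdfefafg$c  c
    2  afg$cabgdbbegbdfef  f
    3  bbegbdfefafg$cabgd  d
    4  bdfefafg$cabgdbbeg  g
    5  begbdfefafg$cabgdb  b
    6  bgdbbegbdfefafg$ca  a
    7  cabgdbbegbdfefafg$  $
    8  dbbegbdfefafg$cabg  g
    9  dfefafg$cabgdbbegb  b
   10  efafg$cabgdbbegbdf  f
   11  egbdfefafg$cabgdbb  b
   12  fafg$cabgdbbegbdfe  e
   13  fefafg$cabgdbbegbd  d
   14  fg$cabgdbbegbdfefa  a
   15  g$cabgdbbegbdfefaf  f
   16  gbdfefafg$cabgdbbe  e
   17  gdbbegbdfefafg$cab  b

gcfdgba$gbfbedafeb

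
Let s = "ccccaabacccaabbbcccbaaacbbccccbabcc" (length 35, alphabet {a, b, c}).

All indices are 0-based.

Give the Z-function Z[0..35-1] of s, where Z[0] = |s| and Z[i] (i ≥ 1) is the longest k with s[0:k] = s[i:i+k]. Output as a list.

[35, 3, 2, 1, 0, 0, 0, 0, 3, 2, 1, 0, 0, 0, 0, 0, 3, 2, 1, 0, 0, 0, 0, 1, 0, 0, 4, 3, 2, 1, 0, 0, 0, 2, 1]

Z[0]=35
i=1: i≥r, start 0; Z[1]=3 extend→box=[1,4)
i=2: min(r-i=2, Z[1]=3)=2; Z[2]=2
i=3: min(r-i=1, Z[2]=2)=1; Z[3]=1
i=4: i≥r, start 0; Z[4]=0
i=5: i≥r, start 0; Z[5]=0
i=6: i≥r, start 0; Z[6]=0
i=7: i≥r, start 0; Z[7]=0
i=8: i≥r, start 0; Z[8]=3 extend→box=[8,11)
i=9: min(r-i=2, Z[1]=3)=2; Z[9]=2
i=10: min(r-i=1, Z[2]=2)=1; Z[10]=1
i=11: i≥r, start 0; Z[11]=0
i=12: i≥r, start 0; Z[12]=0
i=13: i≥r, start 0; Z[13]=0
i=14: i≥r, start 0; Z[14]=0
i=15: i≥r, start 0; Z[15]=0
i=16: i≥r, start 0; Z[16]=3 extend→box=[16,19)
i=17: min(r-i=2, Z[1]=3)=2; Z[17]=2
i=18: min(r-i=1, Z[2]=2)=1; Z[18]=1
i=19: i≥r, start 0; Z[19]=0
i=20: i≥r, start 0; Z[20]=0
i=21: i≥r, start 0; Z[21]=0
i=22: i≥r, start 0; Z[22]=0
i=23: i≥r, start 0; Z[23]=1 extend→box=[23,24)
i=24: i≥r, start 0; Z[24]=0
i=25: i≥r, start 0; Z[25]=0
i=26: i≥r, start 0; Z[26]=4 extend→box=[26,30)
i=27: min(r-i=3, Z[1]=3)=3; Z[27]=3
i=28: min(r-i=2, Z[2]=2)=2; Z[28]=2
i=29: min(r-i=1, Z[3]=1)=1; Z[29]=1
i=30: i≥r, start 0; Z[30]=0
i=31: i≥r, start 0; Z[31]=0
i=32: i≥r, start 0; Z[32]=0
i=33: i≥r, start 0; Z[33]=2 extend→box=[33,35)
i=34: min(r-i=1, Z[1]=3)=1; Z[34]=1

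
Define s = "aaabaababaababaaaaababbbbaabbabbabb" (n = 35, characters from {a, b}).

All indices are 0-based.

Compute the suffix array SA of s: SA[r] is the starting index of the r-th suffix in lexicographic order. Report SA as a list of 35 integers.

rank | idx | suffix
   0 |  14 | aaaaababbbbaabbabbabb
   1 |  15 | aaaababbbbaabbabbabb
   2 |   0 | aaabaababaababaaaaababbbbaabbabbabb
   3 |  16 | aaababbbbaabbabbabb
   4 |   1 | aabaababaababaaaaababbbbaabbabbabb
   5 |   9 | aababaaaaababbbbaabbabbabb
   6 |   4 | aababaababaaaaababbbbaabbabbabb
   7 |  17 | aababbbbaabbabbabb
   8 |  25 | aabbabbabb
   9 |  12 | abaaaaababbbbaabbabbabb
  10 |   7 | abaababaaaaababbbbaabbabbabb
  11 |   2 | abaababaababaaaaababbbbaabbabbabb
  12 |  10 | ababaaaaababbbbaabbabbabb
  13 |   5 | ababaababaaaaababbbbaabbabbabb
  14 |  18 | ababbbbaabbabbabb
  15 |  32 | abb
  16 |  29 | abbabb
  17 |  26 | abbabbabb
  18 |  20 | abbbbaabbabbabb
  19 |  34 | b
  20 |  13 | baaaaababbbbaabbabbabb
  21 |   8 | baababaaaaababbbbaabbabbabb
  22 |   3 | baababaababaaaaababbbbaabbabbabb
  23 |  24 | baabbabbabb
  24 |  11 | babaaaaababbbbaabbabbabb
  25 |   6 | babaababaaaaababbbbaabbabbabb
  26 |  31 | babb
  27 |  28 | babbabb
  28 |  19 | babbbbaabbabbabb
  29 |  33 | bb
  30 |  23 | bbaabbabbabb
  31 |  30 | bbabb
  32 |  27 | bbabbabb
  33 |  22 | bbbaabbabbabb
  34 |  21 | bbbbaabbabbabb

[14, 15, 0, 16, 1, 9, 4, 17, 25, 12, 7, 2, 10, 5, 18, 32, 29, 26, 20, 34, 13, 8, 3, 24, 11, 6, 31, 28, 19, 33, 23, 30, 27, 22, 21]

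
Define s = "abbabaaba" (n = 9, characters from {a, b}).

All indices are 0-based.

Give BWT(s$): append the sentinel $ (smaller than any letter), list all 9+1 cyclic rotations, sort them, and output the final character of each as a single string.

rank  rotation    last
    0  $abbabaaba  a
    1  a$abbabaab  b
    2  aaba$abbab  b
    3  aba$abbaba  a
    4  abaaba$abb  b
    5  abbabaaba$  $
    6  ba$abbabaa  a
    7  baaba$abba  a
    8  babaaba$ab  b
    9  bbabaaba$a  a

abbab$aaba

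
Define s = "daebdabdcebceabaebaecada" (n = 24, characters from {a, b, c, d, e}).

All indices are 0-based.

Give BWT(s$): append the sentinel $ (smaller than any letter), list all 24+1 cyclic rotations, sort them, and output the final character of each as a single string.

adedcbdbaeeeaebdab$bcacaa

rank  rotation                   last
    0  $daebdabdcebceabaebaecada  a
    1  a$daebdabdcebceabaebaecad  d
    2  abaebaecada$daebdabdcebce  e
    3  abdcebceabaebaecada$daebd  d
    4  ada$daebdabdcebceabaebaec  c
    5  aebaecada$daebdabdcebceab  b
    6  aebdabdcebceabaebaecada$d  d
    7  aecada$daebdabdcebceabaeb  b
    8  baebaecada$daebdabdcebcea  a
    9  baecada$daebdabdcebceabae  e
   10  bceabaebaecada$daebdabdce  e
   11  bdabdcebceabaebaecada$dae  e
   12  bdcebceabaebaecada$daebda  a
   13  cada$daebdabdcebceabaebae  e
   14  ceabaebaecada$daebdabdceb  b
   15  cebceabaebaecada$daebdabd  d
   16  da$daebdabdcebceabaebaeca  a
   17  dabdcebceabaebaecada$daeb  b
   18  daebdabdcebceabaebaecada$  $
   19  dcebceabaebaecada$daebdab  b
   20  eabaebaecada$daebdabdcebc  c
   21  ebaecada$daebdabdcebceaba  a
   22  ebceabaebaecada$daebdabdc  c
   23  ebdabdcebceabaebaecada$da  a
   24  ecada$daebdabdcebceabaeba  a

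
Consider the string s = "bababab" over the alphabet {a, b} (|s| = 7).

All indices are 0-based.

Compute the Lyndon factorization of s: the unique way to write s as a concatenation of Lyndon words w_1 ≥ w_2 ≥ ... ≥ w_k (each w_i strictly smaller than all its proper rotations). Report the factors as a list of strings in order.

emit factor 1: 'b' (i=0, period=1)
emit factor 2: 'ab' (i=1, period=2)
emit factor 3: 'ab' (i=3, period=2)
emit factor 4: 'ab' (i=5, period=2)

["b", "ab", "ab", "ab"]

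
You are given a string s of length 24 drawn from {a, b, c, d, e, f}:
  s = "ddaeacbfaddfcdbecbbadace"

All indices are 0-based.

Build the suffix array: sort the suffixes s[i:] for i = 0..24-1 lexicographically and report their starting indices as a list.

sorted suffixes:
  #0 SA[0]=4  'acbfaddfcdbecbbadace'
  #1 SA[1]=21  'ace'
  #2 SA[2]=19  'adace'
  #3 SA[3]=8  'addfcdbecbbadace'
  #4 SA[4]=2  'aeacbfaddfcdbecbbadace'
  #5 SA[5]=18  'badace'
  #6 SA[6]=17  'bbadace'
  #7 SA[7]=14  'becbbadace'
  #8 SA[8]=6  'bfaddfcdbecbbadace'
  #9 SA[9]=16  'cbbadace'
  #10 SA[10]=5  'cbfaddfcdbecbbadace'
  #11 SA[11]=12  'cdbecbbadace'
  #12 SA[12]=22  'ce'
  #13 SA[13]=20  'dace'
  #14 SA[14]=1  'daeacbfaddfcdbecbbadace'
  #15 SA[15]=13  'dbecbbadace'
  #16 SA[16]=0  'ddaeacbfaddfcdbecbbadace'
  #17 SA[17]=9  'ddfcdbecbbadace'
  #18 SA[18]=10  'dfcdbecbbadace'
  #19 SA[19]=23  'e'
  #20 SA[20]=3  'eacbfaddfcdbecbbadace'
  #21 SA[21]=15  'ecbbadace'
  #22 SA[22]=7  'faddfcdbecbbadace'
  #23 SA[23]=11  'fcdbecbbadace'

[4, 21, 19, 8, 2, 18, 17, 14, 6, 16, 5, 12, 22, 20, 1, 13, 0, 9, 10, 23, 3, 15, 7, 11]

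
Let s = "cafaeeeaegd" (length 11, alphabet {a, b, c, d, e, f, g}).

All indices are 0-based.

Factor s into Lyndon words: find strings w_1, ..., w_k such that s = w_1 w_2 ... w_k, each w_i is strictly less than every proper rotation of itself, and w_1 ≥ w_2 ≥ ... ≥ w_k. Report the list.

["c", "af", "aeeeaegd"]

emit factor 1: 'c' (i=0, period=1)
emit factor 2: 'af' (i=1, period=2)
emit factor 3: 'aeeeaegd' (i=3, period=8)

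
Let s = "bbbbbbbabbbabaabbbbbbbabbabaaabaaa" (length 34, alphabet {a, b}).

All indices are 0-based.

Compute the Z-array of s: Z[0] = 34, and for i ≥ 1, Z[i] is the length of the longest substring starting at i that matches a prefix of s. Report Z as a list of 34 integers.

[34, 6, 5, 4, 3, 2, 1, 0, 3, 2, 1, 0, 1, 0, 0, 10, 6, 5, 4, 3, 2, 1, 0, 2, 1, 0, 1, 0, 0, 0, 1, 0, 0, 0]

Z[0]=34
i=1: outside box; Z[1]=6 scan→box=[1,7)
i=2: min(r-i=5, Z[1]=6)=5; Z[2]=5
i=3: min(r-i=4, Z[2]=5)=4; Z[3]=4
i=4: min(r-i=3, Z[3]=4)=3; Z[4]=3
i=5: min(r-i=2, Z[4]=3)=2; Z[5]=2
i=6: min(r-i=1, Z[5]=2)=1; Z[6]=1
i=7: outside box; Z[7]=0
i=8: outside box; Z[8]=3 scan→box=[8,11)
i=9: min(r-i=2, Z[1]=6)=2; Z[9]=2
i=10: min(r-i=1, Z[2]=5)=1; Z[10]=1
i=11: outside box; Z[11]=0
i=12: outside box; Z[12]=1 scan→box=[12,13)
i=13: outside box; Z[13]=0
i=14: outside box; Z[14]=0
i=15: outside box; Z[15]=10 scan→box=[15,25)
i=16: min(r-i=9, Z[1]=6)=6; Z[16]=6
i=17: min(r-i=8, Z[2]=5)=5; Z[17]=5
i=18: min(r-i=7, Z[3]=4)=4; Z[18]=4
i=19: min(r-i=6, Z[4]=3)=3; Z[19]=3
i=20: min(r-i=5, Z[5]=2)=2; Z[20]=2
i=21: min(r-i=4, Z[6]=1)=1; Z[21]=1
i=22: min(r-i=3, Z[7]=0)=0; Z[22]=0
i=23: min(r-i=2, Z[8]=3)=2; Z[23]=2
i=24: min(r-i=1, Z[9]=2)=1; Z[24]=1
i=25: outside box; Z[25]=0
i=26: outside box; Z[26]=1 scan→box=[26,27)
i=27: outside box; Z[27]=0
i=28: outside box; Z[28]=0
i=29: outside box; Z[29]=0
i=30: outside box; Z[30]=1 scan→box=[30,31)
i=31: outside box; Z[31]=0
i=32: outside box; Z[32]=0
i=33: outside box; Z[33]=0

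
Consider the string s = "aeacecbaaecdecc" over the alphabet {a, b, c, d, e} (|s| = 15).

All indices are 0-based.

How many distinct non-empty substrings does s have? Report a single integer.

rank | idx | suffix
   0 |   7 | aaecdecc
   1 |   2 | acecbaaecdecc
   2 |   0 | aeacecbaaecdecc
   3 |   8 | aecdecc
   4 |   6 | baaecdecc
   5 |  14 | c
   6 |   5 | cbaaecdecc
   7 |  13 | cc
   8 |  10 | cdecc
   9 |   3 | cecbaaecdecc
  10 |  11 | decc
  11 |   1 | eacecbaaecdecc
  12 |   4 | ecbaaecdecc
  13 |  12 | ecc
  14 |   9 | ecdecc

SA = [7, 2, 0, 8, 6, 14, 5, 13, 10, 3, 11, 1, 4, 12, 9]
i: (SA[i-1],SA[i]) lcp shared
  1: (7,2) 1 'a'
  2: (2,0) 1 'a'
  3: (0,8) 2 'ae'
  4: (8,6) 0 ''
  5: (6,14) 0 ''
  6: (14,5) 1 'c'
  7: (5,13) 1 'c'
  8: (13,10) 1 'c'
  9: (10,3) 1 'c'
  10: (3,11) 0 ''
  11: (11,1) 0 ''
  12: (1,4) 1 'e'
  13: (4,12) 2 'ec'
  14: (12,9) 2 'ec'

n(n+1)/2 = 15·16/2 = 120
Σ LCP = 0 + 1 + 1 + 2 + 0 + 0 + 1 + 1 + 1 + 1 + 0 + 0 + 1 + 2 + 2 = 13
distinct = 120 − 13 = 107

107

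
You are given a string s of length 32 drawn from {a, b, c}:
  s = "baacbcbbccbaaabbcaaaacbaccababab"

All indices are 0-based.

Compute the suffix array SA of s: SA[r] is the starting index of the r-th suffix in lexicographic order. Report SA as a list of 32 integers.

[17, 11, 18, 12, 19, 1, 30, 28, 26, 13, 20, 2, 23, 31, 10, 0, 29, 27, 22, 14, 6, 15, 4, 7, 16, 25, 9, 21, 5, 3, 24, 8]

sorted suffixes:
  #0 SA[0]=17  'aaaacbaccababab'
  #1 SA[1]=11  'aaabbcaaaacbaccababab'
  #2 SA[2]=18  'aaacbaccababab'
  #3 SA[3]=12  'aabbcaaaacbaccababab'
  #4 SA[4]=19  'aacbaccababab'
  #5 SA[5]=1  'aacbcbbccbaaabbcaaaacbaccababab'
  #6 SA[6]=30  'ab'
  #7 SA[7]=28  'abab'
  #8 SA[8]=26  'ababab'
  #9 SA[9]=13  'abbcaaaacbaccababab'
  #10 SA[10]=20  'acbaccababab'
  #11 SA[11]=2  'acbcbbccbaaabbcaaaacbaccababab'
  #12 SA[12]=23  'accababab'
  #13 SA[13]=31  'b'
  #14 SA[14]=10  'baaabbcaaaacbaccababab'
  #15 SA[15]=0  'baacbcbbccbaaabbcaaaacbaccababab'
  #16 SA[16]=29  'bab'
  #17 SA[17]=27  'babab'
  #18 SA[18]=22  'baccababab'
  #19 SA[19]=14  'bbcaaaacbaccababab'
  #20 SA[20]=6  'bbccbaaabbcaaaacbaccababab'
  #21 SA[21]=15  'bcaaaacbaccababab'
  #22 SA[22]=4  'bcbbccbaaabbcaaaacbaccababab'
  #23 SA[23]=7  'bccbaaabbcaaaacbaccababab'
  #24 SA[24]=16  'caaaacbaccababab'
  #25 SA[25]=25  'cababab'
  #26 SA[26]=9  'cbaaabbcaaaacbaccababab'
  #27 SA[27]=21  'cbaccababab'
  #28 SA[28]=5  'cbbccbaaabbcaaaacbaccababab'
  #29 SA[29]=3  'cbcbbccbaaabbcaaaacbaccababab'
  #30 SA[30]=24  'ccababab'
  #31 SA[31]=8  'ccbaaabbcaaaacbaccababab'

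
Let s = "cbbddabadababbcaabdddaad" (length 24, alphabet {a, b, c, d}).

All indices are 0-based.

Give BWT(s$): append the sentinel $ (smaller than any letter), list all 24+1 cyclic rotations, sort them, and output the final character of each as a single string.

rank  rotation                   last
    0  $cbbddabadababbcaabdddaad  d
    1  aabdddaad$cbbddabadababbc  c
    2  aad$cbbddabadababbcaabddd  d
    3  ababbcaabdddaad$cbbddabad  d
    4  abadababbcaabdddaad$cbbdd  d
    5  abbcaabdddaad$cbbddabadab  b
    6  abdddaad$cbbddabadababbca  a
    7  ad$cbbddabadababbcaabddda  a
    8  adababbcaabdddaad$cbbddab  b
    9  babbcaabdddaad$cbbddabada  a
   10  badababbcaabdddaad$cbbdda  a
   11  bbcaabdddaad$cbbddabadaba  a
   12  bbddabadababbcaabdddaad$c  c
   13  bcaabdddaad$cbbddabadabab  b
   14  bddabadababbcaabdddaad$cb  b
   15  bdddaad$cbbddabadababbcaa  a
   16  caabdddaad$cbbddabadababb  b
   17  cbbddabadababbcaabdddaad$  $
   18  d$cbbddabadababbcaabdddaa  a
   19  daad$cbbddabadababbcaabdd  d
   20  dababbcaabdddaad$cbbddaba  a
   21  dabadababbcaabdddaad$cbbd  d
   22  ddaad$cbbddabadababbcaabd  d
   23  ddabadababbcaabdddaad$cbb  b
   24  dddaad$cbbddabadababbcaab  b

dcdddbaabaaacbbab$adaddbb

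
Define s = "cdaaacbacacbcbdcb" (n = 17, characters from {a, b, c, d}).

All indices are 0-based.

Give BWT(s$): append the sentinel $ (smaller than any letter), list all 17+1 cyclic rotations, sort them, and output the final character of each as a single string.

rank  rotation            last
    0  $cdaaacbacacbcbdcb  b
    1  aaacbacacbcbdcb$cd  d
    2  aacbacacbcbdcb$cda  a
    3  acacbcbdcb$cdaaacb  b
    4  acbacacbcbdcb$cdaa  a
    5  acbcbdcb$cdaaacbac  c
    6  b$cdaaacbacacbcbdc  c
    7  bacacbcbdcb$cdaaac  c
    8  bcbdcb$cdaaacbacac  c
    9  bdcb$cdaaacbacacbc  c
   10  cacbcbdcb$cdaaacba  a
   11  cb$cdaaacbacacbcbd  d
   12  cbacacbcbdcb$cdaaa  a
   13  cbcbdcb$cdaaacbaca  a
   14  cbdcb$cdaaacbacacb  b
   15  cdaaacbacacbcbdcb$  $
   16  daaacbacacbcbdcb$c  c
   17  dcb$cdaaacbacacbcb  b

bdabacccccadaab$cb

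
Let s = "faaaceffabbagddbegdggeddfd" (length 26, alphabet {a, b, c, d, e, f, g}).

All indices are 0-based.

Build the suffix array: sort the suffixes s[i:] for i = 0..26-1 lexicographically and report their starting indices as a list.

sorted suffixes:
  #0 SA[0]=1  'aaaceffabbagddbegdggeddfd'
  #1 SA[1]=2  'aaceffabbagddbegdggeddfd'
  #2 SA[2]=8  'abbagddbegdggeddfd'
  #3 SA[3]=3  'aceffabbagddbegdggeddfd'
  #4 SA[4]=11  'agddbegdggeddfd'
  #5 SA[5]=10  'bagddbegdggeddfd'
  #6 SA[6]=9  'bbagddbegdggeddfd'
  #7 SA[7]=15  'begdggeddfd'
  #8 SA[8]=4  'ceffabbagddbegdggeddfd'
  #9 SA[9]=25  'd'
  #10 SA[10]=14  'dbegdggeddfd'
  #11 SA[11]=13  'ddbegdggeddfd'
  #12 SA[12]=22  'ddfd'
  #13 SA[13]=23  'dfd'
  #14 SA[14]=18  'dggeddfd'
  #15 SA[15]=21  'eddfd'
  #16 SA[16]=5  'effabbagddbegdggeddfd'
  #17 SA[17]=16  'egdggeddfd'
  #18 SA[18]=0  'faaaceffabbagddbegdggeddfd'
  #19 SA[19]=7  'fabbagddbegdggeddfd'
  #20 SA[20]=24  'fd'
  #21 SA[21]=6  'ffabbagddbegdggeddfd'
  #22 SA[22]=12  'gddbegdggeddfd'
  #23 SA[23]=17  'gdggeddfd'
  #24 SA[24]=20  'geddfd'
  #25 SA[25]=19  'ggeddfd'

[1, 2, 8, 3, 11, 10, 9, 15, 4, 25, 14, 13, 22, 23, 18, 21, 5, 16, 0, 7, 24, 6, 12, 17, 20, 19]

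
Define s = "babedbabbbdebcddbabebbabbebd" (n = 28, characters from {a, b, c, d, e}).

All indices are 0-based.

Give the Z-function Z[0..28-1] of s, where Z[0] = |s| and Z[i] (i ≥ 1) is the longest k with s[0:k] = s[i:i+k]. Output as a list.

Z[0]=28
i=1: fresh scan; Z[1]=0
i=2: fresh scan; Z[2]=1 extend→box=[2,3)
i=3: fresh scan; Z[3]=0
i=4: fresh scan; Z[4]=0
i=5: fresh scan; Z[5]=3 extend→box=[5,8)
i=6: min(r-i=2, Z[1]=0)=0; Z[6]=0
i=7: min(r-i=1, Z[2]=1)=1; Z[7]=1
i=8: fresh scan; Z[8]=1 extend→box=[8,9)
i=9: fresh scan; Z[9]=1 extend→box=[9,10)
i=10: fresh scan; Z[10]=0
i=11: fresh scan; Z[11]=0
i=12: fresh scan; Z[12]=1 extend→box=[12,13)
i=13: fresh scan; Z[13]=0
i=14: fresh scan; Z[14]=0
i=15: fresh scan; Z[15]=0
i=16: fresh scan; Z[16]=4 extend→box=[16,20)
i=17: min(r-i=3, Z[1]=0)=0; Z[17]=0
i=18: min(r-i=2, Z[2]=1)=1; Z[18]=1
i=19: min(r-i=1, Z[3]=0)=0; Z[19]=0
i=20: fresh scan; Z[20]=1 extend→box=[20,21)
i=21: fresh scan; Z[21]=3 extend→box=[21,24)
i=22: min(r-i=2, Z[1]=0)=0; Z[22]=0
i=23: min(r-i=1, Z[2]=1)=1; Z[23]=1
i=24: fresh scan; Z[24]=1 extend→box=[24,25)
i=25: fresh scan; Z[25]=0
i=26: fresh scan; Z[26]=1 extend→box=[26,27)
i=27: fresh scan; Z[27]=0

[28, 0, 1, 0, 0, 3, 0, 1, 1, 1, 0, 0, 1, 0, 0, 0, 4, 0, 1, 0, 1, 3, 0, 1, 1, 0, 1, 0]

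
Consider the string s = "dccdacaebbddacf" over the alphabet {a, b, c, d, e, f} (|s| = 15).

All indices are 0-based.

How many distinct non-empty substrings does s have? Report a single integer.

rank→(start, suffix):
  0 → (4, 'acaebbddacf')
  1 → (12, 'acf')
  2 → (6, 'aebbddacf')
  3 → (8, 'bbddacf')
  4 → (9, 'bddacf')
  5 → (5, 'caebbddacf')
  6 → (1, 'ccdacaebbddacf')
  7 → (2, 'cdacaebbddacf')
  8 → (13, 'cf')
  9 → (3, 'dacaebbddacf')
  10 → (11, 'dacf')
  11 → (0, 'dccdacaebbddacf')
  12 → (10, 'ddacf')
  13 → (7, 'ebbddacf')
  14 → (14, 'f')

SA = [4, 12, 6, 8, 9, 5, 1, 2, 13, 3, 11, 0, 10, 7, 14]
rank  pair      lcp
   1  s[4:],s[12:]  2  'ac'
   2  s[12:],s[6:]  1  'a'
   3  s[6:],s[8:]  0  ''
   4  s[8:],s[9:]  1  'b'
   5  s[9:],s[5:]  0  ''
   6  s[5:],s[1:]  1  'c'
   7  s[1:],s[2:]  1  'c'
   8  s[2:],s[13:]  1  'c'
   9  s[13:],s[3:]  0  ''
  10  s[3:],s[11:]  3  'dac'
  11  s[11:],s[0:]  1  'd'
  12  s[0:],s[10:]  1  'd'
  13  s[10:],s[7:]  0  ''
  14  s[7:],s[14:]  0  ''

n(n+1)/2 = 15·16/2 = 120
Σ LCP = 0 + 2 + 1 + 0 + 1 + 0 + 1 + 1 + 1 + 0 + 3 + 1 + 1 + 0 + 0 = 12
distinct = 120 − 12 = 108

108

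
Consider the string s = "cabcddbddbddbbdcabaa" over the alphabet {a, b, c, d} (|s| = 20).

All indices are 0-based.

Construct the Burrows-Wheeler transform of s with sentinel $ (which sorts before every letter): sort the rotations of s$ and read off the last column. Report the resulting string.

aabccadabddd$bdddbbbc

rank  rotation               last
    0  $cabcddbddbddbbdcabaa  a
    1  a$cabcddbddbddbbdcaba  a
    2  aa$cabcddbddbddbbdcab  b
    3  abaa$cabcddbddbddbbdc  c
    4  abcddbddbddbbdcabaa$c  c
    5  baa$cabcddbddbddbbdca  a
    6  bbdcabaa$cabcddbddbdd  d
    7  bcddbddbddbbdcabaa$ca  a
    8  bdcabaa$cabcddbddbddb  b
    9  bddbbdcabaa$cabcddbdd  d
   10  bddbddbbdcabaa$cabcdd  d
   11  cabaa$cabcddbddbddbbd  d
   12  cabcddbddbddbbdcabaa$  $
   13  cddbddbddbbdcabaa$cab  b
   14  dbbdcabaa$cabcddbddbd  d
   15  dbddbbdcabaa$cabcddbd  d
   16  dbddbddbbdcabaa$cabcd  d
   17  dcabaa$cabcddbddbddbb  b
   18  ddbbdcabaa$cabcddbddb  b
   19  ddbddbbdcabaa$cabcddb  b
   20  ddbddbddbbdcabaa$cabc  c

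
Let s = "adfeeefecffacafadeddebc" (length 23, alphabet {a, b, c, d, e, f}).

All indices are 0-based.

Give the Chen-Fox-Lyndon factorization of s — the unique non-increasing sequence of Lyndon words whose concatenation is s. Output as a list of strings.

emit factor 1: 'adfeeefecff' (i=0, period=11)
emit factor 2: 'acafadeddebc' (i=11, period=12)

["adfeeefecff", "acafadeddebc"]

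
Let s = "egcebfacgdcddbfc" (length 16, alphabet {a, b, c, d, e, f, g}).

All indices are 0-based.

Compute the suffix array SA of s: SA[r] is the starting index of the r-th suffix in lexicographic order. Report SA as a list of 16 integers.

rank | idx | suffix
   0 |   6 | acgdcddbfc
   1 |   4 | bfacgdcddbfc
   2 |  13 | bfc
   3 |  15 | c
   4 |  10 | cddbfc
   5 |   2 | cebfacgdcddbfc
   6 |   7 | cgdcddbfc
   7 |  12 | dbfc
   8 |   9 | dcddbfc
   9 |  11 | ddbfc
  10 |   3 | ebfacgdcddbfc
  11 |   0 | egcebfacgdcddbfc
  12 |   5 | facgdcddbfc
  13 |  14 | fc
  14 |   1 | gcebfacgdcddbfc
  15 |   8 | gdcddbfc

[6, 4, 13, 15, 10, 2, 7, 12, 9, 11, 3, 0, 5, 14, 1, 8]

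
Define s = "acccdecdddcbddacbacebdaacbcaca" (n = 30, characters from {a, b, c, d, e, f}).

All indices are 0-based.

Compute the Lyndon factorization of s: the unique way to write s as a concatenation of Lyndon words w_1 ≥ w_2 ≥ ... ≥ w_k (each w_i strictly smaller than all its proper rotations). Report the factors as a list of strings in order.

emit factor 1: 'acccdecdddcbdd' (i=0, period=14)
emit factor 2: 'acbacebd' (i=14, period=8)
emit factor 3: 'aacbcac' (i=22, period=7)
emit factor 4: 'a' (i=29, period=1)

["acccdecdddcbdd", "acbacebd", "aacbcac", "a"]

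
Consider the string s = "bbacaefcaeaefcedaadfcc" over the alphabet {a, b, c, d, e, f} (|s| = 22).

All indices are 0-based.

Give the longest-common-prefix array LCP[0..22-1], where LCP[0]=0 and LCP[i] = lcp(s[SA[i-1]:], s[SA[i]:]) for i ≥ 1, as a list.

[0, 1, 1, 1, 2, 4, 0, 1, 0, 1, 3, 1, 1, 0, 1, 0, 1, 1, 3, 0, 2, 2]

rank | idx | suffix
   0 |  16 | aadfcc
   1 |   2 | acaefcaeaefcedaadfcc
   2 |  17 | adfcc
   3 |   8 | aeaefcedaadfcc
   4 |   4 | aefcaeaefcedaadfcc
   5 |  10 | aefcedaadfcc
   6 |   1 | bacaefcaeaefcedaadfcc
   7 |   0 | bbacaefcaeaefcedaadfcc
   8 |  21 | c
   9 |   7 | caeaefcedaadfcc
  10 |   3 | caefcaeaefcedaadfcc
  11 |  20 | cc
  12 |  13 | cedaadfcc
  13 |  15 | daadfcc
  14 |  18 | dfcc
  15 |   9 | eaefcedaadfcc
  16 |  14 | edaadfcc
  17 |   5 | efcaeaefcedaadfcc
  18 |  11 | efcedaadfcc
  19 |   6 | fcaeaefcedaadfcc
  20 |  19 | fcc
  21 |  12 | fcedaadfcc

SA = [16, 2, 17, 8, 4, 10, 1, 0, 21, 7, 3, 20, 13, 15, 18, 9, 14, 5, 11, 6, 19, 12]
i: (SA[i-1],SA[i]) lcp shared
  1: (16,2) 1 'a'
  2: (2,17) 1 'a'
  3: (17,8) 1 'a'
  4: (8,4) 2 'ae'
  5: (4,10) 4 'aefc'
  6: (10,1) 0 ''
  7: (1,0) 1 'b'
  8: (0,21) 0 ''
  9: (21,7) 1 'c'
  10: (7,3) 3 'cae'
  11: (3,20) 1 'c'
  12: (20,13) 1 'c'
  13: (13,15) 0 ''
  14: (15,18) 1 'd'
  15: (18,9) 0 ''
  16: (9,14) 1 'e'
  17: (14,5) 1 'e'
  18: (5,11) 3 'efc'
  19: (11,6) 0 ''
  20: (6,19) 2 'fc'
  21: (19,12) 2 'fc'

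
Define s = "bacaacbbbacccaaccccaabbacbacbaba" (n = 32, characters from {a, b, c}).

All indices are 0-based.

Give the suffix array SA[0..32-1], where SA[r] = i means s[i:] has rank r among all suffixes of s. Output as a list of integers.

[31, 19, 3, 13, 29, 20, 1, 26, 23, 4, 9, 14, 30, 28, 0, 25, 22, 8, 21, 7, 6, 18, 2, 12, 27, 24, 5, 17, 11, 16, 10, 15]

sorted suffixes:
  #0 SA[0]=31  'a'
  #1 SA[1]=19  'aabbacbacbaba'
  #2 SA[2]=3  'aacbbbacccaaccccaabbacbacbaba'
  #3 SA[3]=13  'aaccccaabbacbacbaba'
  #4 SA[4]=29  'aba'
  #5 SA[5]=20  'abbacbacbaba'
  #6 SA[6]=1  'acaacbbbacccaaccccaabbacbacbaba'
  #7 SA[7]=26  'acbaba'
  #8 SA[8]=23  'acbacbaba'
  #9 SA[9]=4  'acbbbacccaaccccaabbacbacbaba'
  #10 SA[10]=9  'acccaaccccaabbacbacbaba'
  #11 SA[11]=14  'accccaabbacbacbaba'
  #12 SA[12]=30  'ba'
  #13 SA[13]=28  'baba'
  #14 SA[14]=0  'bacaacbbbacccaaccccaabbacbacbaba'
  #15 SA[15]=25  'bacbaba'
  #16 SA[16]=22  'bacbacbaba'
  #17 SA[17]=8  'bacccaaccccaabbacbacbaba'
  #18 SA[18]=21  'bbacbacbaba'
  #19 SA[19]=7  'bbacccaaccccaabbacbacbaba'
  #20 SA[20]=6  'bbbacccaaccccaabbacbacbaba'
  #21 SA[21]=18  'caabbacbacbaba'
  #22 SA[22]=2  'caacbbbacccaaccccaabbacbacbaba'
  #23 SA[23]=12  'caaccccaabbacbacbaba'
  #24 SA[24]=27  'cbaba'
  #25 SA[25]=24  'cbacbaba'
  #26 SA[26]=5  'cbbbacccaaccccaabbacbacbaba'
  #27 SA[27]=17  'ccaabbacbacbaba'
  #28 SA[28]=11  'ccaaccccaabbacbacbaba'
  #29 SA[29]=16  'cccaabbacbacbaba'
  #30 SA[30]=10  'cccaaccccaabbacbacbaba'
  #31 SA[31]=15  'ccccaabbacbacbaba'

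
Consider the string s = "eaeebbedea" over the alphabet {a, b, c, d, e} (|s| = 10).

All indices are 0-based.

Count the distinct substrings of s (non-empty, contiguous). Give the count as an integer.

rank | idx | suffix
   0 |   9 | a
   1 |   1 | aeebbedea
   2 |   4 | bbedea
   3 |   5 | bedea
   4 |   7 | dea
   5 |   8 | ea
   6 |   0 | eaeebbedea
   7 |   3 | ebbedea
   8 |   6 | edea
   9 |   2 | eebbedea

SA = [9, 1, 4, 5, 7, 8, 0, 3, 6, 2]
i: (SA[i-1],SA[i]) lcp shared
  1: (9,1) 1 'a'
  2: (1,4) 0 ''
  3: (4,5) 1 'b'
  4: (5,7) 0 ''
  5: (7,8) 0 ''
  6: (8,0) 2 'ea'
  7: (0,3) 1 'e'
  8: (3,6) 1 'e'
  9: (6,2) 1 'e'

n(n+1)/2 = 10·11/2 = 55
Σ LCP = 0 + 1 + 0 + 1 + 0 + 0 + 2 + 1 + 1 + 1 = 7
distinct = 55 − 7 = 48

48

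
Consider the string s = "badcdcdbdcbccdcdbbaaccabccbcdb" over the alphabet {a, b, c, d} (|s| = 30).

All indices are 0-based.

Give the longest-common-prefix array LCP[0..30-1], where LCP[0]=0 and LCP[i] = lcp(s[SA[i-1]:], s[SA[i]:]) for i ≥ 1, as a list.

rank | idx | suffix
   0 |  18 | aaccabccbcdb
   1 |  22 | abccbcdb
   2 |  19 | accabccbcdb
   3 |   1 | adcdcdbdcbccdcdbbaaccabccbcdb
   4 |  29 | b
   5 |  17 | baaccabccbcdb
   6 |   0 | badcdcdbdcbccdcdbbaaccabccbcdb
   7 |  16 | bbaaccabccbcdb
   8 |  23 | bccbcdb
   9 |  10 | bccdcdbbaaccabccbcdb
  10 |  26 | bcdb
  11 |   7 | bdcbccdcdbbaaccabccbcdb
  12 |  21 | cabccbcdb
  13 |   9 | cbccdcdbbaaccabccbcdb
  14 |  25 | cbcdb
  15 |  20 | ccabccbcdb
  16 |  24 | ccbcdb
  17 |  11 | ccdcdbbaaccabccbcdb
  18 |  27 | cdb
  19 |  14 | cdbbaaccabccbcdb
  20 |   5 | cdbdcbccdcdbbaaccabccbcdb
  21 |  12 | cdcdbbaaccabccbcdb
  22 |   3 | cdcdbdcbccdcdbbaaccabccbcdb
  23 |  28 | db
  24 |  15 | dbbaaccabccbcdb
  25 |   6 | dbdcbccdcdbbaaccabccbcdb
  26 |   8 | dcbccdcdbbaaccabccbcdb
  27 |  13 | dcdbbaaccabccbcdb
  28 |   4 | dcdbdcbccdcdbbaaccabccbcdb
  29 |   2 | dcdcdbdcbccdcdbbaaccabccbcdb

SA = [18, 22, 19, 1, 29, 17, 0, 16, 23, 10, 26, 7, 21, 9, 25, 20, 24, 11, 27, 14, 5, 12, 3, 28, 15, 6, 8, 13, 4, 2]
[i] adj suffixes → lcp
  [1] 18/22 → 1 ('a')
  [2] 22/19 → 1 ('a')
  [3] 19/1 → 1 ('a')
  [4] 1/29 → 0 ('')
  [5] 29/17 → 1 ('b')
  [6] 17/0 → 2 ('ba')
  [7] 0/16 → 1 ('b')
  [8] 16/23 → 1 ('b')
  [9] 23/10 → 3 ('bcc')
  [10] 10/26 → 2 ('bc')
  [11] 26/7 → 1 ('b')
  [12] 7/21 → 0 ('')
  [13] 21/9 → 1 ('c')
  [14] 9/25 → 3 ('cbc')
  [15] 25/20 → 1 ('c')
  [16] 20/24 → 2 ('cc')
  [17] 24/11 → 2 ('cc')
  [18] 11/27 → 1 ('c')
  [19] 27/14 → 3 ('cdb')
  [20] 14/5 → 3 ('cdb')
  [21] 5/12 → 2 ('cd')
  [22] 12/3 → 5 ('cdcdb')
  [23] 3/28 → 0 ('')
  [24] 28/15 → 2 ('db')
  [25] 15/6 → 2 ('db')
  [26] 6/8 → 1 ('d')
  [27] 8/13 → 2 ('dc')
  [28] 13/4 → 4 ('dcdb')
  [29] 4/2 → 3 ('dcd')

[0, 1, 1, 1, 0, 1, 2, 1, 1, 3, 2, 1, 0, 1, 3, 1, 2, 2, 1, 3, 3, 2, 5, 0, 2, 2, 1, 2, 4, 3]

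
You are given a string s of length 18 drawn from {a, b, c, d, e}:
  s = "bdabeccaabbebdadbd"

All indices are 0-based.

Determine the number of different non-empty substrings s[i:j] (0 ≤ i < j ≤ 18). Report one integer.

rank | idx | suffix
   0 |   7 | aabbebdadbd
   1 |   8 | abbebdadbd
   2 |   2 | abeccaabbebdadbd
   3 |  14 | adbd
   4 |   9 | bbebdadbd
   5 |  16 | bd
   6 |   0 | bdabeccaabbebdadbd
   7 |  12 | bdadbd
   8 |  10 | bebdadbd
   9 |   3 | beccaabbebdadbd
  10 |   6 | caabbebdadbd
  11 |   5 | ccaabbebdadbd
  12 |  17 | d
  13 |   1 | dabeccaabbebdadbd
  14 |  13 | dadbd
  15 |  15 | dbd
  16 |  11 | ebdadbd
  17 |   4 | eccaabbebdadbd

SA = [7, 8, 2, 14, 9, 16, 0, 12, 10, 3, 6, 5, 17, 1, 13, 15, 11, 4]
rank  pair      lcp
   1  s[7:],s[8:]  1  'a'
   2  s[8:],s[2:]  2  'ab'
   3  s[2:],s[14:]  1  'a'
   4  s[14:],s[9:]  0  ''
   5  s[9:],s[16:]  1  'b'
   6  s[16:],s[0:]  2  'bd'
   7  s[0:],s[12:]  3  'bda'
   8  s[12:],s[10:]  1  'b'
   9  s[10:],s[3:]  2  'be'
  10  s[3:],s[6:]  0  ''
  11  s[6:],s[5:]  1  'c'
  12  s[5:],s[17:]  0  ''
  13  s[17:],s[1:]  1  'd'
  14  s[1:],s[13:]  2  'da'
  15  s[13:],s[15:]  1  'd'
  16  s[15:],s[11:]  0  ''
  17  s[11:],s[4:]  1  'e'

n(n+1)/2 = 18·19/2 = 171
Σ LCP = 0 + 1 + 2 + 1 + 0 + 1 + 2 + 3 + 1 + 2 + 0 + 1 + 0 + 1 + 2 + 1 + 0 + 1 = 19
distinct = 171 − 19 = 152

152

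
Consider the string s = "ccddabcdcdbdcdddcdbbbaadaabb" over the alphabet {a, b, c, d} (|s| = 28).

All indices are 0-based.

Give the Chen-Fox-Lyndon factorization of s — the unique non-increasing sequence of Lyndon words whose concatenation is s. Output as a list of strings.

emit factor 1: 'ccdd' (i=0, period=4)
emit factor 2: 'abcdcdbdcdddcdbbb' (i=4, period=17)
emit factor 3: 'aad' (i=21, period=3)
emit factor 4: 'aabb' (i=24, period=4)

["ccdd", "abcdcdbdcdddcdbbb", "aad", "aabb"]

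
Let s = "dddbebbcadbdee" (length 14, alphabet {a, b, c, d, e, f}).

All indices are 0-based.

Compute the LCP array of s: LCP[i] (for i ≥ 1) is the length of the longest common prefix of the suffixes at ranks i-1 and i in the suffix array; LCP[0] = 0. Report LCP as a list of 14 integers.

[0, 0, 1, 1, 1, 0, 0, 2, 1, 2, 1, 0, 1, 1]

rank→(start, suffix):
  0 → (8, 'adbdee')
  1 → (5, 'bbcadbdee')
  2 → (6, 'bcadbdee')
  3 → (10, 'bdee')
  4 → (3, 'bebbcadbdee')
  5 → (7, 'cadbdee')
  6 → (9, 'dbdee')
  7 → (2, 'dbebbcadbdee')
  8 → (1, 'ddbebbcadbdee')
  9 → (0, 'dddbebbcadbdee')
  10 → (11, 'dee')
  11 → (13, 'e')
  12 → (4, 'ebbcadbdee')
  13 → (12, 'ee')

SA = [8, 5, 6, 10, 3, 7, 9, 2, 1, 0, 11, 13, 4, 12]
i: (SA[i-1],SA[i]) lcp shared
  1: (8,5) 0 ''
  2: (5,6) 1 'b'
  3: (6,10) 1 'b'
  4: (10,3) 1 'b'
  5: (3,7) 0 ''
  6: (7,9) 0 ''
  7: (9,2) 2 'db'
  8: (2,1) 1 'd'
  9: (1,0) 2 'dd'
  10: (0,11) 1 'd'
  11: (11,13) 0 ''
  12: (13,4) 1 'e'
  13: (4,12) 1 'e'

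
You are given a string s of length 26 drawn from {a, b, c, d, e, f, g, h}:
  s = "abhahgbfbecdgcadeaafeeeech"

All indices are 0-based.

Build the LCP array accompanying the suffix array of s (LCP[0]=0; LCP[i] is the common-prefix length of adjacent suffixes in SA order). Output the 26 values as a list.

rank→(start, suffix):
  0 → (17, 'aafeeeech')
  1 → (0, 'abhahgbfbecdgcadeaafeeeech')
  2 → (14, 'adeaafeeeech')
  3 → (18, 'afeeeech')
  4 → (3, 'ahgbfbecdgcadeaafeeeech')
  5 → (8, 'becdgcadeaafeeeech')
  6 → (6, 'bfbecdgcadeaafeeeech')
  7 → (1, 'bhahgbfbecdgcadeaafeeeech')
  8 → (13, 'cadeaafeeeech')
  9 → (10, 'cdgcadeaafeeeech')
  10 → (24, 'ch')
  11 → (15, 'deaafeeeech')
  12 → (11, 'dgcadeaafeeeech')
  13 → (16, 'eaafeeeech')
  14 → (9, 'ecdgcadeaafeeeech')
  15 → (23, 'ech')
  16 → (22, 'eech')
  17 → (21, 'eeech')
  18 → (20, 'eeeech')
  19 → (7, 'fbecdgcadeaafeeeech')
  20 → (19, 'feeeech')
  21 → (5, 'gbfbecdgcadeaafeeeech')
  22 → (12, 'gcadeaafeeeech')
  23 → (25, 'h')
  24 → (2, 'hahgbfbecdgcadeaafeeeech')
  25 → (4, 'hgbfbecdgcadeaafeeeech')

SA = [17, 0, 14, 18, 3, 8, 6, 1, 13, 10, 24, 15, 11, 16, 9, 23, 22, 21, 20, 7, 19, 5, 12, 25, 2, 4]
i: (SA[i-1],SA[i]) lcp shared
  1: (17,0) 1 'a'
  2: (0,14) 1 'a'
  3: (14,18) 1 'a'
  4: (18,3) 1 'a'
  5: (3,8) 0 ''
  6: (8,6) 1 'b'
  7: (6,1) 1 'b'
  8: (1,13) 0 ''
  9: (13,10) 1 'c'
  10: (10,24) 1 'c'
  11: (24,15) 0 ''
  12: (15,11) 1 'd'
  13: (11,16) 0 ''
  14: (16,9) 1 'e'
  15: (9,23) 2 'ec'
  16: (23,22) 1 'e'
  17: (22,21) 2 'ee'
  18: (21,20) 3 'eee'
  19: (20,7) 0 ''
  20: (7,19) 1 'f'
  21: (19,5) 0 ''
  22: (5,12) 1 'g'
  23: (12,25) 0 ''
  24: (25,2) 1 'h'
  25: (2,4) 1 'h'

[0, 1, 1, 1, 1, 0, 1, 1, 0, 1, 1, 0, 1, 0, 1, 2, 1, 2, 3, 0, 1, 0, 1, 0, 1, 1]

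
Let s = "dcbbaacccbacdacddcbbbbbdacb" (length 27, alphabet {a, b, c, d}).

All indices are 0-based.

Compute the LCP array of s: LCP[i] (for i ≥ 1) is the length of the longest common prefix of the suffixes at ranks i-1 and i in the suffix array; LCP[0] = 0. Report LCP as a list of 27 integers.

rank→(start, suffix):
  0 → (4, 'aacccbacdacddcbbbbbdacb')
  1 → (24, 'acb')
  2 → (5, 'acccbacdacddcbbbbbdacb')
  3 → (10, 'acdacddcbbbbbdacb')
  4 → (13, 'acddcbbbbbdacb')
  5 → (26, 'b')
  6 → (3, 'baacccbacdacddcbbbbbdacb')
  7 → (9, 'bacdacddcbbbbbdacb')
  8 → (2, 'bbaacccbacdacddcbbbbbdacb')
  9 → (18, 'bbbbbdacb')
  10 → (19, 'bbbbdacb')
  11 → (20, 'bbbdacb')
  12 → (21, 'bbdacb')
  13 → (22, 'bdacb')
  14 → (25, 'cb')
  15 → (8, 'cbacdacddcbbbbbdacb')
  16 → (1, 'cbbaacccbacdacddcbbbbbdacb')
  17 → (17, 'cbbbbbdacb')
  18 → (7, 'ccbacdacddcbbbbbdacb')
  19 → (6, 'cccbacdacddcbbbbbdacb')
  20 → (11, 'cdacddcbbbbbdacb')
  21 → (14, 'cddcbbbbbdacb')
  22 → (23, 'dacb')
  23 → (12, 'dacddcbbbbbdacb')
  24 → (0, 'dcbbaacccbacdacddcbbbbbdacb')
  25 → (16, 'dcbbbbbdacb')
  26 → (15, 'ddcbbbbbdacb')

SA = [4, 24, 5, 10, 13, 26, 3, 9, 2, 18, 19, 20, 21, 22, 25, 8, 1, 17, 7, 6, 11, 14, 23, 12, 0, 16, 15]
i: (SA[i-1],SA[i]) lcp shared
  1: (4,24) 1 'a'
  2: (24,5) 2 'ac'
  3: (5,10) 2 'ac'
  4: (10,13) 3 'acd'
  5: (13,26) 0 ''
  6: (26,3) 1 'b'
  7: (3,9) 2 'ba'
  8: (9,2) 1 'b'
  9: (2,18) 2 'bb'
  10: (18,19) 4 'bbbb'
  11: (19,20) 3 'bbb'
  12: (20,21) 2 'bb'
  13: (21,22) 1 'b'
  14: (22,25) 0 ''
  15: (25,8) 2 'cb'
  16: (8,1) 2 'cb'
  17: (1,17) 3 'cbb'
  18: (17,7) 1 'c'
  19: (7,6) 2 'cc'
  20: (6,11) 1 'c'
  21: (11,14) 2 'cd'
  22: (14,23) 0 ''
  23: (23,12) 3 'dac'
  24: (12,0) 1 'd'
  25: (0,16) 4 'dcbb'
  26: (16,15) 1 'd'

[0, 1, 2, 2, 3, 0, 1, 2, 1, 2, 4, 3, 2, 1, 0, 2, 2, 3, 1, 2, 1, 2, 0, 3, 1, 4, 1]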